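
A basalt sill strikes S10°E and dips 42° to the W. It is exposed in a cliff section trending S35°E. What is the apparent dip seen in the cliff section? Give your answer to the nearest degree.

21°

The strike is S10°E and the section trends S35°E; the acute angle between them is β = 25°.
tan(apparent dip) = tan 42° · sin 25° = 0.3805
apparent dip = arctan 0.3805 = 20.83°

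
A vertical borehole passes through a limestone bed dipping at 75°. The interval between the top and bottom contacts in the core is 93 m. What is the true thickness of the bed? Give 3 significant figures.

True thickness t = h · cos(dip) = 93 × cos 75°
t = 93 × 0.2588 = 24.070 m

24.1 m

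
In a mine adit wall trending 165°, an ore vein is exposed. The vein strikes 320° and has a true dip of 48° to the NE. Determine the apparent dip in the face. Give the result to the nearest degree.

25°

The strike is 320° and the section trends 165°; the acute angle between them is β = 25°.
tan α = tan 48° × sin 25° = 1.1106 × 0.4226 = 0.4694
α = arctan(0.4694) = 25.14°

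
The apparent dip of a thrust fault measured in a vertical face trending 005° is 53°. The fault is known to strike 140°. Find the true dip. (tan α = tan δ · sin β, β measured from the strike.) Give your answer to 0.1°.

61.9°

The section is 45° from the strike.
tan δ = tan α / sin β = tan 53° / sin 45° = 1.3270 / 0.7071 = 1.8767
δ = arctan(1.8767) = 61.95°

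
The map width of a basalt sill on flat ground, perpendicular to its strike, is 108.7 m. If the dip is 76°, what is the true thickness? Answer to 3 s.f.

True thickness t = w · sin(dip) = 108.7 × sin 76°
t = 108.7 × 0.9703 = 105.471 m

105 m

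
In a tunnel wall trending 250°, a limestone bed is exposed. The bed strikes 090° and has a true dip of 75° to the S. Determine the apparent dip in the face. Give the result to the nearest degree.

The strike is 090° and the section trends 250°; the acute angle between them is β = 20°.
tan α = tan 75° × sin 20° = 3.7321 × 0.3420 = 1.2764
α = arctan(1.2764) = 51.92°

52°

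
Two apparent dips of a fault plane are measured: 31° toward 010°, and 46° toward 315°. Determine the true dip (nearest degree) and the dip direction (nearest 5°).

The two traces are lines in the plane: v₁ = (sin 10°·cos 31°, cos 10°·cos 31°, −sin 31°), v₂ = (sin 315°·cos 46°, cos 315°·cos 46°, −sin 46°).
Cross product v₁ × v₂ gives the pole to the plane: n ∝ (-0.354, 0.360, 0.488).
True dip = arccos(n_z / |n|) = arccos(0.6946) = 46.0°.
The horizontal component of n points toward azimuth atan2(n_x, n_y) = 315°, the dip direction.

true dip 46°, dip direction 315°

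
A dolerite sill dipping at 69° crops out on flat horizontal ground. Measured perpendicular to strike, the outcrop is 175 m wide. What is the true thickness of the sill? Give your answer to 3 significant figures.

True thickness t = w · sin(dip) = 175 × sin 69°
t = 175 × 0.9336 = 163.377 m

163 m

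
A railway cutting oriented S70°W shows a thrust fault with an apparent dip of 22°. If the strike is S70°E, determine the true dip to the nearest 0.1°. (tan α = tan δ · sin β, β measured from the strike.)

The section is 40° from the strike.
tan δ = tan α / sin β = tan 22° / sin 40° = 0.4040 / 0.6428 = 0.6286
true dip = arctan 0.6286 = 32.15°

32.2°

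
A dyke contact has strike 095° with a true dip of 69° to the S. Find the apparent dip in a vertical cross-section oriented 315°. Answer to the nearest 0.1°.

59.2°

The section lies 40° from the strike.
tan α = tan 69° × sin 40° = 2.6051 × 0.6428 = 1.6745
apparent dip = arctan 1.6745 = 59.15°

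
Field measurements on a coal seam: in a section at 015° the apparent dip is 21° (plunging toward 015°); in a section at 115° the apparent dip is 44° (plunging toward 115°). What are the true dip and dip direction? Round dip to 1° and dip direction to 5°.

Represent each trace as a vector plunging at its apparent dip toward its trend (east-north-up frame): v₁ = (0.242, 0.902, -0.358), v₂ = (0.652, -0.304, -0.695).
The plane normal is n = v₁ × v₂ ∝ (0.735, 0.066, 0.661).
tan δ = √(n_x²+n_y²)/n_z = 0.738/0.661, so δ = 48.1°.
Dip direction = atan2(0.735, 0.066) = 85° (azimuth of n's horizontal projection).

true dip 48°, dip direction 085°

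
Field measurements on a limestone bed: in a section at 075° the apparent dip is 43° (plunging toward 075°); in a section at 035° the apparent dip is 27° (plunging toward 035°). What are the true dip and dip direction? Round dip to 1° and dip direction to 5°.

Each apparent-dip line lies in the plane. As unit vectors (x east, y north, z up), v₁ plunges 43°→075° and v₂ plunges 27°→035°.
The plane normal is n = v₁ × v₂ ∝ (0.412, -0.028, 0.419).
tan δ = √(n_x²+n_y²)/n_z = 0.413/0.419, so δ = 44.6°.
Dip direction = azimuth of (n_x, n_y) = atan2(0.412, -0.028) = 94°.

true dip 45°, dip direction 095°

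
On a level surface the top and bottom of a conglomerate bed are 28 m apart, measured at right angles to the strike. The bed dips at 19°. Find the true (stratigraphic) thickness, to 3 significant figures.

True thickness t = w · sin(dip) = 28 × sin 19°
t = 28 × 0.3256 = 9.116 m

9.12 m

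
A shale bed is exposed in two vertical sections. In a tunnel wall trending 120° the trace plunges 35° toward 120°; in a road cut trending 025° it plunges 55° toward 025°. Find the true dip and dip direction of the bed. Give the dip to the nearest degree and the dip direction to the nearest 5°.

true dip 59°, dip direction 055°

The two traces are lines in the plane: v₁ = (sin 120°·cos 35°, cos 120°·cos 35°, −sin 35°), v₂ = (sin 25°·cos 55°, cos 25°·cos 55°, −sin 55°).
Cross product v₁ × v₂ gives the pole to the plane: n ∝ (0.634, 0.442, 0.468).
tan δ = √(n_x²+n_y²)/n_z = 0.773/0.468, so δ = 58.8°.
Dip direction = atan2(0.634, 0.442) = 55° (azimuth of n's horizontal projection).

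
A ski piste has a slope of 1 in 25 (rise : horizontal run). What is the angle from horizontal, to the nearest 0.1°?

2.3°

tan θ = 1/25 = 0.0400
θ = arctan(0.0400) = 2.29°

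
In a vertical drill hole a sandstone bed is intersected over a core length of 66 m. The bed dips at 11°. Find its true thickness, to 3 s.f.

True thickness t = h · cos(dip) = 66 × cos 11°
t = 66 × 0.9816 = 64.787 m

64.8 m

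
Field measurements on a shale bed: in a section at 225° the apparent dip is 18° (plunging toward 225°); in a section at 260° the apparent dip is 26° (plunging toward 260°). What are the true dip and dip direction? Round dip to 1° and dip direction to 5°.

true dip 27°, dip direction 275°

Represent each trace as a vector plunging at its apparent dip toward its trend (east-north-up frame): v₁ = (-0.672, -0.672, -0.309), v₂ = (-0.885, -0.156, -0.438).
The plane normal is n = v₁ × v₂ ∝ (-0.247, 0.021, 0.490).
True dip = arccos(n_z / |n|) = arccos(0.8927) = 26.8°.
Dip direction = atan2(-0.247, 0.021) = 275° (azimuth of n's horizontal projection).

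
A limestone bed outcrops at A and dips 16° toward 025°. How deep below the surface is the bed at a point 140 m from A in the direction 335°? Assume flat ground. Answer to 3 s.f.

The hole lies 50° from the dip direction, so the down-dip offset is 140 × cos 50° = 89.99 m.
Depth = down-dip offset × tan(dip) = 89.99 × tan 16° = 89.99 × 0.2867
Depth = 25.80 m

25.8 m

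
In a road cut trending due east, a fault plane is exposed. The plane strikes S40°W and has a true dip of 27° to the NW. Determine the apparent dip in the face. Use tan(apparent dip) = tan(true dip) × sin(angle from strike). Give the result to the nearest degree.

21°

The strike is S40°W and the section trends due east; the acute angle between them is β = 50°.
tan(apparent dip) = tan 27° · sin 50° = 0.3903
α = arctan(0.3903) = 21.32°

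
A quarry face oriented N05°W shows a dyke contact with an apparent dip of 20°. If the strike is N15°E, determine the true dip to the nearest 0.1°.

The section is 20° from the strike.
tan(true dip) = tan 20° / sin 20° = 1.0642
δ = arctan(1.0642) = 46.78°

46.8°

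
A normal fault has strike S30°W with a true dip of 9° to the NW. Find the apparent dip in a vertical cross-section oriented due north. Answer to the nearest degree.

Angle between strike (S30°W) and section (due north): β = 30°.
tan α = tan 9° × sin 30° = 0.1584 × 0.5000 = 0.0792
α = arctan(0.0792) = 4.53°

5°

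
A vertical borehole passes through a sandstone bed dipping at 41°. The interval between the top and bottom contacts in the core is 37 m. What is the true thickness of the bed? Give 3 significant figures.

27.9 m

True thickness t = h · cos(dip) = 37 × cos 41°
t = 37 × 0.7547 = 27.924 m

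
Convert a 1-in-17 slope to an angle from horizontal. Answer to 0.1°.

3.4°

tan θ = 1/17 = 0.0588
θ = arctan(0.0588) = 3.37°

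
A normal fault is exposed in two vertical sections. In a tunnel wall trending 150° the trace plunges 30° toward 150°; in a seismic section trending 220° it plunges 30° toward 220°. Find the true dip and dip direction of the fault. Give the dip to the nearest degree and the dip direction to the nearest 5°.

The two traces are lines in the plane: v₁ = (sin 150°·cos 30°, cos 150°·cos 30°, −sin 30°), v₂ = (sin 220°·cos 30°, cos 220°·cos 30°, −sin 30°).
Cross product v₁ × v₂ gives the pole to the plane: n ∝ (-0.043, -0.495, 0.705).
True dip = arccos(n_z / |n|) = arccos(0.8174) = 35.2°.
The horizontal component of n points toward azimuth atan2(n_x, n_y) = 185°, the dip direction.

true dip 35°, dip direction 185°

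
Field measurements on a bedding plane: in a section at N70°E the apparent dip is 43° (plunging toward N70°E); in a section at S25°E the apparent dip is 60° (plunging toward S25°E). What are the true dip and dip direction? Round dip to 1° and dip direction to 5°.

true dip 62°, dip direction 130°

Each apparent-dip line lies in the plane. As unit vectors (x east, y north, z up), v₁ plunges 43°→N70°E and v₂ plunges 60°→S25°E.
The plane normal is n = v₁ × v₂ ∝ (0.526, -0.451, 0.364).
Dip δ = arctan(|n_h|/n_z) = arctan(0.693/0.364) = 62.3°.
The horizontal component of n points toward azimuth atan2(n_x, n_y) = 131°, the dip direction.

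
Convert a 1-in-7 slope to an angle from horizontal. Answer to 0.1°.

tan θ = 1/7 = 0.1429
θ = arctan(0.1429) = 8.13°

8.1°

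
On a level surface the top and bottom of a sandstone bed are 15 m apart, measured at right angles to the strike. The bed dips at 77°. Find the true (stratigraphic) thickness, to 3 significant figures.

14.6 m

True thickness t = w · sin(dip) = 15 × sin 77°
t = 15 × 0.9744 = 14.616 m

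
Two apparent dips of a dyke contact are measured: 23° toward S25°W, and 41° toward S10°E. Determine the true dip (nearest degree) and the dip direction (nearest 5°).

The two traces are lines in the plane: v₁ = (sin 205°·cos 23°, cos 205°·cos 23°, −sin 23°), v₂ = (sin 170°·cos 41°, cos 170°·cos 41°, −sin 41°).
n = v₁ × v₂ = (0.257, -0.306, 0.398) (taken with n_z > 0).
tan δ = √(n_x²+n_y²)/n_z = 0.400/0.398, so δ = 45.1°.
Dip direction = azimuth of (n_x, n_y) = atan2(0.257, -0.306) = 140°.

true dip 45°, dip direction 140°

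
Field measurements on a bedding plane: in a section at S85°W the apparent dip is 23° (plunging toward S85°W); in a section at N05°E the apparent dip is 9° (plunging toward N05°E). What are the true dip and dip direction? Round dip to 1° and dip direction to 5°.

Represent each trace as a vector plunging at its apparent dip toward its trend (east-north-up frame): v₁ = (-0.917, -0.080, -0.391), v₂ = (0.086, 0.984, -0.156).
Cross product v₁ × v₂ gives the pole to the plane: n ∝ (-0.397, 0.177, 0.895).
True dip = arccos(n_z / |n|) = arccos(0.8996) = 25.9°.
The horizontal component of n points toward azimuth atan2(n_x, n_y) = 294°, the dip direction.

true dip 26°, dip direction 295°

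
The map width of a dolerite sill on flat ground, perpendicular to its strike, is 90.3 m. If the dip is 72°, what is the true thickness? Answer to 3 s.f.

True thickness t = w · sin(dip) = 90.3 × sin 72°
t = 90.3 × 0.9511 = 85.880 m

85.9 m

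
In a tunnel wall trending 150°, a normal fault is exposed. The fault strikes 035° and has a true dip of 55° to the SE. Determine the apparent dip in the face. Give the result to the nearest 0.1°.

The section lies 65° from the strike.
tan α = tan 55° × sin 65° = 1.4281 × 0.9063 = 1.2943
apparent dip = arctan 1.2943 = 52.31°

52.3°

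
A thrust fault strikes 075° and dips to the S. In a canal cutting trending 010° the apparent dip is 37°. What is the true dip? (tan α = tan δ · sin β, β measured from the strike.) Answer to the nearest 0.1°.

39.7°

β = acute angle between strike 075° and section 010° = 65°.
tan(true dip) = tan 37° / sin 65° = 0.8315
δ = arctan(0.8315) = 39.74°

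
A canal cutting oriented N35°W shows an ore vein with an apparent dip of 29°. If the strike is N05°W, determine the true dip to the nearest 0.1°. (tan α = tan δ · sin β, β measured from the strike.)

47.9°

The section is 30° from the strike.
tan δ = tan α / sin β = tan 29° / sin 30° = 0.5543 / 0.5000 = 1.1086
δ = arctan(1.1086) = 47.95°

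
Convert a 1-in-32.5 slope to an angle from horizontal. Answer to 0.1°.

1.8°

tan θ = 1/32.5 = 0.0308
θ = arctan(0.0308) = 1.76°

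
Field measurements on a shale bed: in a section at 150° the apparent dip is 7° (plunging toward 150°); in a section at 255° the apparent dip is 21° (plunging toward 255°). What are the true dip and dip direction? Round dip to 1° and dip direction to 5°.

true dip 24°, dip direction 225°

Represent each trace as a vector plunging at its apparent dip toward its trend (east-north-up frame): v₁ = (0.496, -0.860, -0.122), v₂ = (-0.902, -0.242, -0.358).
The plane normal is n = v₁ × v₂ ∝ (-0.279, -0.288, 0.895).
tan δ = √(n_x²+n_y²)/n_z = 0.401/0.895, so δ = 24.1°.
Dip direction = azimuth of (n_x, n_y) = atan2(-0.279, -0.288) = 224°.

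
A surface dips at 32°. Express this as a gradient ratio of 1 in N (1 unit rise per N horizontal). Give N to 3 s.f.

1 in 1.60

1 : N means tan θ = 1/N, so N = 1/tan 32° = 1/0.6249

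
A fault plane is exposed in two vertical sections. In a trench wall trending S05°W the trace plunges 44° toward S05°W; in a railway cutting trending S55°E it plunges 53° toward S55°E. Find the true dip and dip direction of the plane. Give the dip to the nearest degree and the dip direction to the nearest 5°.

Each apparent-dip line lies in the plane. As unit vectors (x east, y north, z up), v₁ plunges 44°→S05°W and v₂ plunges 53°→S55°E.
Cross product v₁ × v₂ gives the pole to the plane: n ∝ (0.333, -0.393, 0.375).
tan δ = √(n_x²+n_y²)/n_z = 0.514/0.375, so δ = 53.9°.
The horizontal component of n points toward azimuth atan2(n_x, n_y) = 140°, the dip direction.

true dip 54°, dip direction 140°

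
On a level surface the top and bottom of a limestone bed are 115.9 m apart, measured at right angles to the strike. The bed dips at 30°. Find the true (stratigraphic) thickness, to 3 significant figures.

True thickness t = w · sin(dip) = 115.9 × sin 30°
t = 115.9 × 0.5000 = 57.950 m

57.9 m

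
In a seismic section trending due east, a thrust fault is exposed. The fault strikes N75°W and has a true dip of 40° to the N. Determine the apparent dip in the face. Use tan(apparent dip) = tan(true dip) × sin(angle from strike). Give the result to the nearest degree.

12°

The section lies 15° from the strike.
tan(apparent dip) = tan 40° · sin 15° = 0.2172
apparent dip = arctan 0.2172 = 12.25°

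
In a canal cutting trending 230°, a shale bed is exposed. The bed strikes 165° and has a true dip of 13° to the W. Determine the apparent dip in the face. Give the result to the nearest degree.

12°

Angle between strike (165°) and section (230°): β = 65°.
tan α = tan 13° × sin 65° = 0.2309 × 0.9063 = 0.2092
α = arctan(0.2092) = 11.82°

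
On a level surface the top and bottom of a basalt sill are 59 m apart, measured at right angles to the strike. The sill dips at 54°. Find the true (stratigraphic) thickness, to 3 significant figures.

47.7 m

True thickness t = w · sin(dip) = 59 × sin 54°
t = 59 × 0.8090 = 47.732 m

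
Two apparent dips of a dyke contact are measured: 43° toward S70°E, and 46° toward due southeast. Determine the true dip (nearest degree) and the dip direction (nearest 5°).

Each apparent-dip line lies in the plane. As unit vectors (x east, y north, z up), v₁ plunges 43°→S70°E and v₂ plunges 46°→due southeast.
Cross product v₁ × v₂ gives the pole to the plane: n ∝ (0.155, -0.159, 0.215).
True dip = arccos(n_z / |n|) = arccos(0.6946) = 46.0°.
The horizontal component of n points toward azimuth atan2(n_x, n_y) = 136°, the dip direction.

true dip 46°, dip direction 135°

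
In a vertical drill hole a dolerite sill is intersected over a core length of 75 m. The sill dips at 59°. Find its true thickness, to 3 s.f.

True thickness t = h · cos(dip) = 75 × cos 59°
t = 75 × 0.5150 = 38.628 m

38.6 m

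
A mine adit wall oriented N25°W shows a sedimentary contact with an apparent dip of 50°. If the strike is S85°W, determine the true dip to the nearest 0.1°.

51.7°

The section is 70° from the strike.
tan δ = tan α / sin β = tan 50° / sin 70° = 1.1918 / 0.9397 = 1.2682
δ = arctan(1.2682) = 51.74°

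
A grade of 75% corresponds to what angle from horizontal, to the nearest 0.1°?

tan θ = 75/100 = 0.7500
θ = arctan(0.7500) = 36.87°

36.9°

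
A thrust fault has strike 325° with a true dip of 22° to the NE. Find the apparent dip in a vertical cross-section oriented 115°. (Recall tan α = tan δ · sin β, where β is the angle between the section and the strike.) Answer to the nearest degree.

Angle between strike (325°) and section (115°): β = 30°.
tan(apparent dip) = tan 22° · sin 30° = 0.2020
apparent dip = arctan 0.2020 = 11.42°

11°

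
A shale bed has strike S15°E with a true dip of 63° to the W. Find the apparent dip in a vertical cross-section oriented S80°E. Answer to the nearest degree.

61°

The section lies 65° from the strike.
tan(apparent dip) = tan 63° · sin 65° = 1.7787
α = arctan(1.7787) = 60.66°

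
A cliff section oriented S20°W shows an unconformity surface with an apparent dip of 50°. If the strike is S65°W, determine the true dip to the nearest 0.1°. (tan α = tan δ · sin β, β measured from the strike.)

59.3°

The section is 45° from the strike.
tan(true dip) = tan 50° / sin 45° = 1.6854
δ = arctan(1.6854) = 59.32°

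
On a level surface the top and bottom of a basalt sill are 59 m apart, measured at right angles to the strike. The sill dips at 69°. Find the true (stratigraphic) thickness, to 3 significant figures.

55.1 m

True thickness t = w · sin(dip) = 59 × sin 69°
t = 59 × 0.9336 = 55.081 m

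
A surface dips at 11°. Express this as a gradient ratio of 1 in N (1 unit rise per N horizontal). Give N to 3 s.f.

1 in 5.14

1 : N means tan θ = 1/N, so N = 1/tan 11° = 1/0.1944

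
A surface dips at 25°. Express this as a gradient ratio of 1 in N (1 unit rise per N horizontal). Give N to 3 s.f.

1 : N means tan θ = 1/N, so N = 1/tan 25° = 1/0.4663

1 in 2.14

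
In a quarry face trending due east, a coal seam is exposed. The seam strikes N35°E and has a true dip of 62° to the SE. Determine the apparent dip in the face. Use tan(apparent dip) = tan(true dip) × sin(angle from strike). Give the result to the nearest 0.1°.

The strike is N35°E and the section trends due east; the acute angle between them is β = 55°.
tan α = tan 62° × sin 55° = 1.8807 × 0.8192 = 1.5406
apparent dip = arctan 1.5406 = 57.01°

57.0°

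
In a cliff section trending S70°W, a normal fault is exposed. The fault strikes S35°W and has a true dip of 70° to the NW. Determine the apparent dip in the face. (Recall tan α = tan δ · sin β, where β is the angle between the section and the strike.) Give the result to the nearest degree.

58°

Angle between strike (S35°W) and section (S70°W): β = 35°.
tan α = tan 70° × sin 35° = 2.7475 × 0.5736 = 1.5759
apparent dip = arctan 1.5759 = 57.60°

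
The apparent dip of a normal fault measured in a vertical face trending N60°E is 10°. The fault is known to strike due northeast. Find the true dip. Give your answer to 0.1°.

34.3°

The section is 15° from the strike.
tan δ = tan α / sin β = tan 10° / sin 15° = 0.1763 / 0.2588 = 0.6813
true dip = arctan 0.6813 = 34.27°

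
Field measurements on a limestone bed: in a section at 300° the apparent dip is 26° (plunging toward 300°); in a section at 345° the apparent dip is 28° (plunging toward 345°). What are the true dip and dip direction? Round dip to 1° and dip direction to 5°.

true dip 29°, dip direction 330°

The two traces are lines in the plane: v₁ = (sin 300°·cos 26°, cos 300°·cos 26°, −sin 26°), v₂ = (sin 345°·cos 28°, cos 345°·cos 28°, −sin 28°).
n = v₁ × v₂ = (-0.163, 0.265, 0.561) (taken with n_z > 0).
Dip δ = arctan(|n_h|/n_z) = arctan(0.311/0.561) = 29.0°.
Dip direction = azimuth of (n_x, n_y) = atan2(-0.163, 0.265) = 328°.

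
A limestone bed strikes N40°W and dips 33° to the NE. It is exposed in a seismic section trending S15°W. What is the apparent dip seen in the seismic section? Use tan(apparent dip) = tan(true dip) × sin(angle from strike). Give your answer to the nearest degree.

28°

The strike is N40°W and the section trends S15°W; the acute angle between them is β = 55°.
tan α = tan 33° × sin 55° = 0.6494 × 0.8192 = 0.5320
apparent dip = arctan 0.5320 = 28.01°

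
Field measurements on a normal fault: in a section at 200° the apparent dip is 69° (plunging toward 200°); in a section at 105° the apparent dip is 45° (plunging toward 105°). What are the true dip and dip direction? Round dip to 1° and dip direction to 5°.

Each apparent-dip line lies in the plane. As unit vectors (x east, y north, z up), v₁ plunges 69°→200° and v₂ plunges 45°→105°.
n = v₁ × v₂ = (0.067, -0.724, 0.252) (taken with n_z > 0).
Dip δ = arctan(|n_h|/n_z) = arctan(0.727/0.252) = 70.9°.
Dip direction = azimuth of (n_x, n_y) = atan2(0.067, -0.724) = 175°.

true dip 71°, dip direction 175°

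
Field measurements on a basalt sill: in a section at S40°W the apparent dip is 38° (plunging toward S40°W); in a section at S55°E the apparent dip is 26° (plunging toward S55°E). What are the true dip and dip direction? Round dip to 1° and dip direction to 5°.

true dip 44°, dip direction 185°

The two traces are lines in the plane: v₁ = (sin 220°·cos 38°, cos 220°·cos 38°, −sin 38°), v₂ = (sin 125°·cos 26°, cos 125°·cos 26°, −sin 26°).
Cross product v₁ × v₂ gives the pole to the plane: n ∝ (-0.053, -0.675, 0.706).
Dip δ = arctan(|n_h|/n_z) = arctan(0.677/0.706) = 43.8°.
Dip direction = azimuth of (n_x, n_y) = atan2(-0.053, -0.675) = 184°.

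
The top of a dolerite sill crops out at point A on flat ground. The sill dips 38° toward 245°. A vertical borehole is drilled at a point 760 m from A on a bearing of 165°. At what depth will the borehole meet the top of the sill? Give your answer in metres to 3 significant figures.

The hole lies 80° from the dip direction, so the down-dip offset is 760 × cos 80° = 131.97 m.
Depth = down-dip offset × tan(dip) = 131.97 × tan 38° = 131.97 × 0.7813
Depth = 103.11 m

103 m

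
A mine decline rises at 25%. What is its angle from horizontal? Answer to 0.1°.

14.0°

tan θ = 25/100 = 0.2500
θ = arctan(0.2500) = 14.04°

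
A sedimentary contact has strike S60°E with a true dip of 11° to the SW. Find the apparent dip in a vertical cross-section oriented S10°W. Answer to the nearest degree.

Angle between strike (S60°E) and section (S10°W): β = 70°.
tan(apparent dip) = tan 11° · sin 70° = 0.1827
α = arctan(0.1827) = 10.35°

10°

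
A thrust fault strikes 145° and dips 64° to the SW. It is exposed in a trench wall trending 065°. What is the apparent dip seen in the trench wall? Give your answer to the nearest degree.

64°

Angle between strike (145°) and section (065°): β = 80°.
tan α = tan 64° × sin 80° = 2.0503 × 0.9848 = 2.0192
apparent dip = arctan 2.0192 = 63.65°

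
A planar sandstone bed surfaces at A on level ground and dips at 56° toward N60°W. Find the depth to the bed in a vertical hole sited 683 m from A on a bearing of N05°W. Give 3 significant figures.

The hole lies 55° from the dip direction, so the down-dip offset is 683 × cos 55° = 391.75 m.
Depth = down-dip offset × tan(dip) = 391.75 × tan 56° = 391.75 × 1.4826
Depth = 580.80 m

581 m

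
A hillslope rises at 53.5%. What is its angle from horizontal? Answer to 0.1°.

tan θ = 53.5/100 = 0.5350
θ = arctan(0.5350) = 28.15°

28.1°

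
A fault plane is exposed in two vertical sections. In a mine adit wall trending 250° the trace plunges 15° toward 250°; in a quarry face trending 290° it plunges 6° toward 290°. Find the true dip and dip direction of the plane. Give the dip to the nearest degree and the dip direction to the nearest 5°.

The two traces are lines in the plane: v₁ = (sin 250°·cos 15°, cos 250°·cos 15°, −sin 15°), v₂ = (sin 290°·cos 6°, cos 290°·cos 6°, −sin 6°).
n = v₁ × v₂ = (-0.123, -0.147, 0.617) (taken with n_z > 0).
True dip = arccos(n_z / |n|) = arccos(0.9552) = 17.2°.
The horizontal component of n points toward azimuth atan2(n_x, n_y) = 220°, the dip direction.

true dip 17°, dip direction 220°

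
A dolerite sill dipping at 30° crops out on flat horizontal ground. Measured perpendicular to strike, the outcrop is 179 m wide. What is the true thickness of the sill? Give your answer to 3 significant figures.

89.5 m

True thickness t = w · sin(dip) = 179 × sin 30°
t = 179 × 0.5000 = 89.500 m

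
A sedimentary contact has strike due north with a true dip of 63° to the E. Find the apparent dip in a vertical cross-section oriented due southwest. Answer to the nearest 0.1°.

54.2°

The strike is due north and the section trends due southwest; the acute angle between them is β = 45°.
tan(apparent dip) = tan 63° · sin 45° = 1.3878
α = arctan(1.3878) = 54.22°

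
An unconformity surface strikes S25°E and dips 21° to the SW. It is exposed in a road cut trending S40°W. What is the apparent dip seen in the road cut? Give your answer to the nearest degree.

The strike is S25°E and the section trends S40°W; the acute angle between them is β = 65°.
tan(apparent dip) = tan 21° · sin 65° = 0.3479
α = arctan(0.3479) = 19.18°

19°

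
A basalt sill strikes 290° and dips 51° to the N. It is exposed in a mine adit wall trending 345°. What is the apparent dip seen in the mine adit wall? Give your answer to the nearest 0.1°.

45.3°

Angle between strike (290°) and section (345°): β = 55°.
tan(apparent dip) = tan 51° · sin 55° = 1.0116
α = arctan(1.0116) = 45.33°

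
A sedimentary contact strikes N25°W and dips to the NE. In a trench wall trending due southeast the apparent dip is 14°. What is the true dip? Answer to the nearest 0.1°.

36.1°

β = acute angle between strike N25°W and section due southeast = 20°.
tan(true dip) = tan 14° / sin 20° = 0.7290
δ = arctan(0.7290) = 36.09°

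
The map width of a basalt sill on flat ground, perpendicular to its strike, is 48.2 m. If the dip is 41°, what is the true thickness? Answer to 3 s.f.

31.6 m

True thickness t = w · sin(dip) = 48.2 × sin 41°
t = 48.2 × 0.6561 = 31.622 m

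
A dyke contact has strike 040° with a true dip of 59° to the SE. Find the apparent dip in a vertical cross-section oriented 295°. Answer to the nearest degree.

Angle between strike (040°) and section (295°): β = 75°.
tan(apparent dip) = tan 59° · sin 75° = 1.6076
apparent dip = arctan 1.6076 = 58.12°

58°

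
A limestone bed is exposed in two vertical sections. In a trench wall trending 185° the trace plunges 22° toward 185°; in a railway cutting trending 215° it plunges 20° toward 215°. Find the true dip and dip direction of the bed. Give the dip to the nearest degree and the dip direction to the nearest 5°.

true dip 22°, dip direction 190°

Represent each trace as a vector plunging at its apparent dip toward its trend (east-north-up frame): v₁ = (-0.081, -0.924, -0.375), v₂ = (-0.539, -0.770, -0.342).
The plane normal is n = v₁ × v₂ ∝ (-0.028, -0.174, 0.436).
True dip = arccos(n_z / |n|) = arccos(0.9269) = 22.0°.
Dip direction = azimuth of (n_x, n_y) = atan2(-0.028, -0.174) = 189°.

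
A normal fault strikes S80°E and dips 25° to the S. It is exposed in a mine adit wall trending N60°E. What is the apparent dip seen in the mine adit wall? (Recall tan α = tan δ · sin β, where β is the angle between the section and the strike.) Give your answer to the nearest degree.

The section lies 40° from the strike.
tan α = tan 25° × sin 40° = 0.4663 × 0.6428 = 0.2997
apparent dip = arctan 0.2997 = 16.69°

17°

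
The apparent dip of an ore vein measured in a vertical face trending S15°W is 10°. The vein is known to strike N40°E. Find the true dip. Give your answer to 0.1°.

β = acute angle between strike N40°E and section S15°W = 25°.
tan(true dip) = tan 10° / sin 25° = 0.4172
δ = arctan(0.4172) = 22.65°

22.6°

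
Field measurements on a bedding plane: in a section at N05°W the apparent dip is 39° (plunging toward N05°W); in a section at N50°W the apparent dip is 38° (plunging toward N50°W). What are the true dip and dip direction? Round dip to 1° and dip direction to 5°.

The two traces are lines in the plane: v₁ = (sin 355°·cos 39°, cos 355°·cos 39°, −sin 39°), v₂ = (sin 310°·cos 38°, cos 310°·cos 38°, −sin 38°).
Cross product v₁ × v₂ gives the pole to the plane: n ∝ (-0.158, 0.338, 0.433).
Dip δ = arctan(|n_h|/n_z) = arctan(0.373/0.433) = 40.8°.
The horizontal component of n points toward azimuth atan2(n_x, n_y) = 335°, the dip direction.

true dip 41°, dip direction 335°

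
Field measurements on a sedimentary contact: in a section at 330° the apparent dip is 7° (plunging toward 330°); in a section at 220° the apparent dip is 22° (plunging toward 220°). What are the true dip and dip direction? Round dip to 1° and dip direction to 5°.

The two traces are lines in the plane: v₁ = (sin 330°·cos 7°, cos 330°·cos 7°, −sin 7°), v₂ = (sin 220°·cos 22°, cos 220°·cos 22°, −sin 22°).
Cross product v₁ × v₂ gives the pole to the plane: n ∝ (-0.409, -0.113, 0.865).
Dip δ = arctan(|n_h|/n_z) = arctan(0.424/0.865) = 26.1°.
Dip direction = atan2(-0.409, -0.113) = 255° (azimuth of n's horizontal projection).

true dip 26°, dip direction 255°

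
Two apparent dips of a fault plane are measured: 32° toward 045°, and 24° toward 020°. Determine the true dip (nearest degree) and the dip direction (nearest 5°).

true dip 35°, dip direction 070°

The two traces are lines in the plane: v₁ = (sin 45°·cos 32°, cos 45°·cos 32°, −sin 32°), v₂ = (sin 20°·cos 24°, cos 20°·cos 24°, −sin 24°).
n = v₁ × v₂ = (0.211, 0.078, 0.327) (taken with n_z > 0).
Dip δ = arctan(|n_h|/n_z) = arctan(0.225/0.327) = 34.5°.
Dip direction = atan2(0.211, 0.078) = 70° (azimuth of n's horizontal projection).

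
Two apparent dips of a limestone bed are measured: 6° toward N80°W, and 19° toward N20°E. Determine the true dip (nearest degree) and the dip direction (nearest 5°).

true dip 21°, dip direction 355°

The two traces are lines in the plane: v₁ = (sin 280°·cos 6°, cos 280°·cos 6°, −sin 6°), v₂ = (sin 20°·cos 19°, cos 20°·cos 19°, −sin 19°).
Cross product v₁ × v₂ gives the pole to the plane: n ∝ (-0.037, 0.353, 0.926).
tan δ = √(n_x²+n_y²)/n_z = 0.355/0.926, so δ = 21.0°.
Dip direction = atan2(-0.037, 0.353) = 354° (azimuth of n's horizontal projection).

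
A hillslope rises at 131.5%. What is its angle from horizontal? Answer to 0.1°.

52.7°

tan θ = 131.5/100 = 1.3150
θ = arctan(1.3150) = 52.75°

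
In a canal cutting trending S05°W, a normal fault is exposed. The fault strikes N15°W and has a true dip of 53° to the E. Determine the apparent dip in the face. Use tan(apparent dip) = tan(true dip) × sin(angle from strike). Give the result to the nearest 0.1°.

The section lies 20° from the strike.
tan(apparent dip) = tan 53° · sin 20° = 0.4539
α = arctan(0.4539) = 24.41°

24.4°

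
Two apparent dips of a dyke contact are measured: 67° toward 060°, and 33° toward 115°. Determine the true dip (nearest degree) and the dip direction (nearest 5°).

The two traces are lines in the plane: v₁ = (sin 60°·cos 67°, cos 60°·cos 67°, −sin 67°), v₂ = (sin 115°·cos 33°, cos 115°·cos 33°, −sin 33°).
The plane normal is n = v₁ × v₂ ∝ (0.433, 0.515, 0.268).
tan δ = √(n_x²+n_y²)/n_z = 0.673/0.268, so δ = 68.3°.
Dip direction = azimuth of (n_x, n_y) = atan2(0.433, 0.515) = 40°.

true dip 68°, dip direction 040°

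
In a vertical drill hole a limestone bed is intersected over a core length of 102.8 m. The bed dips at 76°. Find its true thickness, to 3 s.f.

24.9 m

True thickness t = h · cos(dip) = 102.8 × cos 76°
t = 102.8 × 0.2419 = 24.870 m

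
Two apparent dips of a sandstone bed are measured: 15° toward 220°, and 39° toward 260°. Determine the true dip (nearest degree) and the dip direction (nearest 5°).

true dip 44°, dip direction 295°

Each apparent-dip line lies in the plane. As unit vectors (x east, y north, z up), v₁ plunges 15°→220° and v₂ plunges 39°→260°.
The plane normal is n = v₁ × v₂ ∝ (-0.431, 0.193, 0.483).
tan δ = √(n_x²+n_y²)/n_z = 0.472/0.483, so δ = 44.4°.
The horizontal component of n points toward azimuth atan2(n_x, n_y) = 294°, the dip direction.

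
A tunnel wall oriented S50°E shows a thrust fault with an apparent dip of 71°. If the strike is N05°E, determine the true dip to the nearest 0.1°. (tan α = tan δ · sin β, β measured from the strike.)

The section is 55° from the strike.
tan(true dip) = tan 71° / sin 55° = 3.5454
true dip = arctan 3.5454 = 74.25°

74.2°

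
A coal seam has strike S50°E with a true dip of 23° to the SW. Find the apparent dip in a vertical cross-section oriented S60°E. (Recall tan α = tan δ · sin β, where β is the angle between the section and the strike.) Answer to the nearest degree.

4°

The section lies 10° from the strike.
tan(apparent dip) = tan 23° · sin 10° = 0.0737
apparent dip = arctan 0.0737 = 4.22°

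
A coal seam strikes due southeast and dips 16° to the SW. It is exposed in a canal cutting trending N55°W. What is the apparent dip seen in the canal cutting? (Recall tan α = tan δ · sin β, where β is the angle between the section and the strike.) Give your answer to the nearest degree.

The section lies 10° from the strike.
tan α = tan 16° × sin 10° = 0.2867 × 0.1736 = 0.0498
apparent dip = arctan 0.0498 = 2.85°

3°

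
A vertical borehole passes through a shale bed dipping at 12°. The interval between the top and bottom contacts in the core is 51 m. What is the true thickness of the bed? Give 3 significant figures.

True thickness t = h · cos(dip) = 51 × cos 12°
t = 51 × 0.9781 = 49.886 m

49.9 m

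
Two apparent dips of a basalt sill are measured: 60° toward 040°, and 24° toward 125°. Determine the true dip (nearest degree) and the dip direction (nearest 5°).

true dip 60°, dip direction 050°

Each apparent-dip line lies in the plane. As unit vectors (x east, y north, z up), v₁ plunges 60°→040° and v₂ plunges 24°→125°.
Cross product v₁ × v₂ gives the pole to the plane: n ∝ (0.610, 0.517, 0.455).
Dip δ = arctan(|n_h|/n_z) = arctan(0.800/0.455) = 60.4°.
Dip direction = atan2(0.610, 0.517) = 50° (azimuth of n's horizontal projection).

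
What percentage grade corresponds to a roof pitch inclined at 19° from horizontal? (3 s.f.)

grade % = 100 × tan 19° = 100 × 0.3443

34.4%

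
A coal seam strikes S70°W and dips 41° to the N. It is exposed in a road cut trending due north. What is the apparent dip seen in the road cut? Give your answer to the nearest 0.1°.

The strike is S70°W and the section trends due north; the acute angle between them is β = 70°.
tan(apparent dip) = tan 41° · sin 70° = 0.8169
apparent dip = arctan 0.8169 = 39.24°

39.2°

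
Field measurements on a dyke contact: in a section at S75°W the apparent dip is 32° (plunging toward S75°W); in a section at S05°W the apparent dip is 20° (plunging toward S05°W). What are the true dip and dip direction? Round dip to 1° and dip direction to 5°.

true dip 33°, dip direction 240°

Represent each trace as a vector plunging at its apparent dip toward its trend (east-north-up frame): v₁ = (-0.819, -0.219, -0.530), v₂ = (-0.082, -0.936, -0.342).
Cross product v₁ × v₂ gives the pole to the plane: n ∝ (-0.421, -0.237, 0.749).
tan δ = √(n_x²+n_y²)/n_z = 0.483/0.749, so δ = 32.8°.
The horizontal component of n points toward azimuth atan2(n_x, n_y) = 241°, the dip direction.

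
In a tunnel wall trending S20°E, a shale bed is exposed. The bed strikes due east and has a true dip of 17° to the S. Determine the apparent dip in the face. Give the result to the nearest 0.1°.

Angle between strike (due east) and section (S20°E): β = 70°.
tan(apparent dip) = tan 17° · sin 70° = 0.2873
α = arctan(0.2873) = 16.03°

16.0°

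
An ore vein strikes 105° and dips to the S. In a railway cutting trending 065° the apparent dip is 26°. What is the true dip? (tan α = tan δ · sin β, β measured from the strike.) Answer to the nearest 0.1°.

37.2°

The section is 40° from the strike.
tan(true dip) = tan 26° / sin 40° = 0.7588
δ = arctan(0.7588) = 37.19°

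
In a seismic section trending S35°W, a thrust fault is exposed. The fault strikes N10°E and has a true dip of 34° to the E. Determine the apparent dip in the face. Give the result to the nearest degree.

16°

Angle between strike (N10°E) and section (S35°W): β = 25°.
tan(apparent dip) = tan 34° · sin 25° = 0.2851
apparent dip = arctan 0.2851 = 15.91°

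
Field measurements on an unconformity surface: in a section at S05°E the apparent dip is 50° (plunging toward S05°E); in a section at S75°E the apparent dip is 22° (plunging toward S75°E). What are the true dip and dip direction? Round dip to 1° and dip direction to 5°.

Represent each trace as a vector plunging at its apparent dip toward its trend (east-north-up frame): v₁ = (0.056, -0.640, -0.766), v₂ = (0.896, -0.240, -0.375).
The plane normal is n = v₁ × v₂ ∝ (0.056, -0.665, 0.560).
Dip δ = arctan(|n_h|/n_z) = arctan(0.667/0.560) = 50.0°.
Dip direction = azimuth of (n_x, n_y) = atan2(0.056, -0.665) = 175°.

true dip 50°, dip direction 175°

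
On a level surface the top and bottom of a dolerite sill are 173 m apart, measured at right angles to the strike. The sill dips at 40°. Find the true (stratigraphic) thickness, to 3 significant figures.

111 m

True thickness t = w · sin(dip) = 173 × sin 40°
t = 173 × 0.6428 = 111.202 m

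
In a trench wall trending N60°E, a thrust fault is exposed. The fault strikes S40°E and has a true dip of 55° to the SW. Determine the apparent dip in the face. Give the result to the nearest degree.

55°

The strike is S40°E and the section trends N60°E; the acute angle between them is β = 80°.
tan(apparent dip) = tan 55° · sin 80° = 1.4065
apparent dip = arctan 1.4065 = 54.59°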